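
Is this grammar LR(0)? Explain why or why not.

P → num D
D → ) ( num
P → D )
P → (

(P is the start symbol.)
Augment with P' → P and build the canonical LR(0) collection (I0 = CLOSURE({[P' → . P]}), then GOTO on every symbol after a dot until no new states appear). It has 10 states:
  I0: { [D → . ) ( num], [P → . (], [P → . D )], [P → . num D], [P' → . P] }  — shift
  I1: { [P → ( .] }  — reduce
  I2: { [D → ) . ( num] }  — shift
  I3: { [P → D . )] }  — shift
  I4: { [P' → P .] }  — accept
  I5: { [D → . ) ( num], [P → num . D] }  — shift
  I6: { [P → num D .] }  — reduce
  I7: { [P → D ) .] }  — reduce
  I8: { [D → ) ( . num] }  — shift
  I9: { [D → ) ( num .] }  — reduce

Every state is either a pure shift/goto state or contains exactly one complete item and nothing to shift — no conflicts. The grammar is LR(0).

Answer: Yes, the grammar is LR(0)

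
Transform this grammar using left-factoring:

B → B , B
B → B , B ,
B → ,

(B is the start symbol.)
Left-factoring transforms A → αβ₁ | αβ₂ into A → αA' and A' → β₁ | β₂
(α is the longest common prefix among the alternatives). Repeat until
no nonterminal has two alternatives with a common prefix.

Round 1: B has alternatives sharing prefix 'B , B'. Introduce B': B → B , B B'
  Add: B' → ε
  Add: B' → ,

No remaining common prefixes — done.

Resulting grammar:
B → B , B B'
B' → ε
B' → ,
B → ,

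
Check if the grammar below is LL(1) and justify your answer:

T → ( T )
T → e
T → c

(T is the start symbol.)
A grammar is LL(1) if for each non-terminal N with multiple productions, the predict sets of those productions are pairwise disjoint, where PREDICT(N → α) = (FIRST(α) \ {ε}) ∪ (FOLLOW(N) if α ⇒* ε).

For T:
  PREDICT(T → '(' T ')') = { '(' }
  PREDICT(T → e) = { 'e' }
  PREDICT(T → c) = { 'c' }

All predict sets are disjoint. The grammar IS LL(1).

Answer: Yes, the grammar is LL(1).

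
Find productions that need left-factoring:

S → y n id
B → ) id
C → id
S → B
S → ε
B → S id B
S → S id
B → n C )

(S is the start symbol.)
Left-factoring is needed when two productions for the same non-terminal
share a common prefix on the right-hand side.

Productions for S:
  S → y n id
  S → B
  S → ε
  S → S id
Productions for B:
  B → ) id
  B → S id B
  B → n C )

No common prefixes found.

Answer: No, left-factoring is not needed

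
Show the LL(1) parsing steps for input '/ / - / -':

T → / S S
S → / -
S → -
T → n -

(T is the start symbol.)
Stack is shown with the top on the left.

Stack    Input        Action
----------------------------
T $      / / - / - $  output T → / S S
/ S S $  / / - / - $  match '/'
S S $    / - / - $    output S → / -
/ - S $  / - / - $    match '/'
- S $    - / - $      match '-'
S $      / - $        output S → / -
/ - $    / - $        match '/'
- $      - $          match '-'
$        $            accept

The string is accepted.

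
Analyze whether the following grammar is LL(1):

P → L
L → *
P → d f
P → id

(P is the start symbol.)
Yes, the grammar is LL(1).

A grammar is LL(1) if for each non-terminal N with multiple productions, the predict sets of those productions are pairwise disjoint, where PREDICT(N → α) = (FIRST(α) \ {ε}) ∪ (FOLLOW(N) if α ⇒* ε).

Relevant sets:
  FIRST(L) = { '*' }

For P:
  PREDICT(P → L) = { '*' }
  PREDICT(P → d f) = { 'd' }
  PREDICT(P → id) = { 'id' }
L has a single production, so nothing to check there.

All predict sets are disjoint. The grammar IS LL(1).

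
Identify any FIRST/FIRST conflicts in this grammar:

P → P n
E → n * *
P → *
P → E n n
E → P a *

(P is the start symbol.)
FIRST sets of the non-terminals at (or reachable through a nullable prefix from) the front of some alternative:
  FIRST(P) = { '*', 'n' }
  FIRST(E) = { '*', 'n' }

Productions for P:
  P → P n: FIRST = { '*', 'n' }
  P → *: FIRST = { '*' }
  P → E n n: FIRST = { '*', 'n' }
Productions for E:
  E → n * *: FIRST = { 'n' }
  E → P a *: FIRST = { '*', 'n' }

Conflict for P: P → P n and P → *
  Overlap: { '*' }
Conflict for P: P → P n and P → E n n
  Overlap: { '*', 'n' }
Conflict for P: P → * and P → E n n
  Overlap: { '*' }
Conflict for E: E → n * * and E → P a *
  Overlap: { 'n' }

Answer: Yes. P → P n / P → '*' on { '*' }; P → P n / P → E n n on { '*', 'n' }; P → '*' / P → E n n on { '*' }; E → n '*' '*' / E → P a '*' on { 'n' }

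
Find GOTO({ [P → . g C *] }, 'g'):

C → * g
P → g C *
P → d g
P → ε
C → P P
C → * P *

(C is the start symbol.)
{ [C → . * P *], [C → . * g], [C → . P P], [P → . d g], [P → . g C *], [P → .], [P → g . C *] }

GOTO(I, 'g') = CLOSURE({ [A → αX.β] : [A → α.Xβ] ∈ I, X = 'g' })

Items with dot before 'g', with the dot advanced:
  [P → . g C *] → [P → g . C *]
Closure of the advanced items:
  [P → g . C *] has the dot before C: add [C → . * g], [C → . P P], [C → . * P *]
  [C → . P P] has the dot before P: add [P → . g C *], [P → . d g], [P → .]

GOTO = { [C → . * P *], [C → . * g], [C → . P P], [P → . d g], [P → . g C *], [P → .], [P → g . C *] }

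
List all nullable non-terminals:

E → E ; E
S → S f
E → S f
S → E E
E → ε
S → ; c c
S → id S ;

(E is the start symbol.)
A non-terminal is nullable if it can derive ε (the empty string): either it has an ε-production, or it has a production whose right-hand side consists entirely of nullable non-terminals.

ε-productions: E → ε
So E is immediately nullable.
S → E E: every symbol on the right is nullable, so S is nullable too.
Every non-terminal is now nullable.
Nullable = { 'E', 'S' }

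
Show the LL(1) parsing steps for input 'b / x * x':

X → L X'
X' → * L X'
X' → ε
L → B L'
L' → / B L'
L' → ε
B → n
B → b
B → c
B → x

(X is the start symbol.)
LL(1) parsing maintains a stack (initially the start symbol over $) and the input. At each step: if the stack top is a terminal, match it against the current input token; if it is a non-terminal N, replace it with the RHS of M[N, lookahead] (the unique production whose predict set contains the lookahead).

Stack is shown with the top on the left.

Stack        Input        Action
--------------------------------
X $          b / x * x $  output X → L X'
L X' $       b / x * x $  output L → B L'
B L' X' $    b / x * x $  output B → b
b L' X' $    b / x * x $  match 'b'
L' X' $      / x * x $    output L' → / B L'
/ B L' X' $  / x * x $    match '/'
B L' X' $    x * x $      output B → x
x L' X' $    x * x $      match 'x'
L' X' $      * x $        output L' → ε
X' $         * x $        output X' → * L X'
* L X' $     * x $        match '*'
L X' $       x $          output L → B L'
B L' X' $    x $          output B → x
x L' X' $    x $          match 'x'
L' X' $      $            output L' → ε
X' $         $            output X' → ε
$            $            accept

The string is accepted.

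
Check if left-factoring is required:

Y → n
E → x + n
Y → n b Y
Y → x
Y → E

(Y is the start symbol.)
Left-factoring is needed when two productions for the same non-terminal
share a common prefix on the right-hand side.

Productions for Y:
  Y → n
  Y → n b Y
  Y → x
  Y → E

Found common prefix 'n' in productions for Y

Answer: Yes, Y has productions with common prefix 'n'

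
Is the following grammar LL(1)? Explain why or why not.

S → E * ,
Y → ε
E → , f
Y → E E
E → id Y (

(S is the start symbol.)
Yes, the grammar is LL(1).

A grammar is LL(1) if for each non-terminal N with multiple productions, the predict sets of those productions are pairwise disjoint, where PREDICT(N → α) = (FIRST(α) \ {ε}) ∪ (FOLLOW(N) if α ⇒* ε).

Relevant sets:
  FIRST(E) = { ',', 'id' }
  FOLLOW(Y) = { '(' }

For Y:
  PREDICT(Y → ε) = { '(' }
  PREDICT(Y → E E) = { ',', 'id' }
For E:
  PREDICT(E → ',' f) = { ',' }
  PREDICT(E → id Y '(') = { 'id' }
S has a single production, so nothing to check there.

All predict sets are disjoint. The grammar IS LL(1).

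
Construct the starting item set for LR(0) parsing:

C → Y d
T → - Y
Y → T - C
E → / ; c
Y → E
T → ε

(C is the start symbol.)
First, augment the grammar with C' → C
I₀ = CLOSURE({ [C' → . C] }):
  [C' → . C] has the dot before C: add [C → . Y d]
  [C → . Y d] has the dot before Y: add [Y → . T - C], [Y → . E]
  [Y → . T - C] has the dot before T: add [T → . - Y], [T → .]
  [Y → . E] has the dot before E: add [E → . / ; c]
No further items can be added.

I₀ = { [C → . Y d], [C' → . C], [E → . / ; c], [T → . - Y], [T → .], [Y → . E], [Y → . T - C] }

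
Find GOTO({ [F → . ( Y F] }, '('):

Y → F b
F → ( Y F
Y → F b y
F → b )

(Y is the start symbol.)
GOTO(I, '(') = CLOSURE({ [A → αX.β] : [A → α.Xβ] ∈ I, X = '(' })

Items with dot before '(', with the dot advanced:
  [F → . ( Y F] → [F → ( . Y F]
Closure of the advanced items:
  [F → ( . Y F] has the dot before Y: add [Y → . F b], [Y → . F b y]
  [Y → . F b] has the dot before F: add [F → . ( Y F], [F → . b )]

GOTO = { [F → ( . Y F], [F → . ( Y F], [F → . b )], [Y → . F b y], [Y → . F b] }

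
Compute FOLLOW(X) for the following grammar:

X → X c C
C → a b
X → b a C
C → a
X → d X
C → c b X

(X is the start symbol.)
X is the start symbol, so $ ∈ FOLLOW(X).
In X → X c C: X is followed by c C, add FIRST(c C) \ {ε} = { 'c' }
In X → d X: X is at the end; this adds FOLLOW(X) to itself — nothing new
In C → c b X: X is at the end, add FOLLOW(C)

The FOLLOW sets referred to above (computed the same way, to a fixed point):
  FOLLOW(C) = { $, 'c' }

Taking the union: FOLLOW(X) = { $, 'c' }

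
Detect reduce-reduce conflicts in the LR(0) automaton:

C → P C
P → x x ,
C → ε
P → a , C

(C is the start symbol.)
A reduce-reduce conflict occurs when an LR(0) state has two complete items [A → α .] and [B → β .] — both call for a reduction, and with no lookahead the parser cannot choose between them.

Augment with C' → C and build the canonical LR(0) collection (I0 = CLOSURE({[C' → . C]}), then GOTO on every symbol after a dot until no new states appear). It has 10 states:
  I0: { [C → . P C], [C → .], [C' → . C], [P → . a , C], [P → . x x ,] }  — shift, reduce
  I1: { [C' → C .] }  — accept
  I2: { [C → . P C], [C → .], [C → P . C], [P → . a , C], [P → . x x ,] }  — shift, reduce
  I3: { [P → a . , C] }  — shift
  I4: { [P → x . x ,] }  — shift
  I5: { [P → x x . ,] }  — shift
  I6: { [P → x x , .] }  — reduce
  I7: { [C → . P C], [C → .], [P → . a , C], [P → . x x ,], [P → a , . C] }  — shift, reduce
  I8: { [P → a , C .] }  — reduce
  I9: { [C → P C .] }  — reduce

No state contains more than one complete item.

Answer: No reduce-reduce conflicts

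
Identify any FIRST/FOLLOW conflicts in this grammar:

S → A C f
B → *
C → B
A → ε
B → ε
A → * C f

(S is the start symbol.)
Yes. A → '*' C f with FOLLOW(A) on { '*' }

Nullable non-terminals: A, B, C.

A: nullable alternative(s) A → ε; FOLLOW(A) = { '*', 'f' }
  A → ε: FIRST \ {ε} = { } — this is the only nullable alternative, skip
  A → * C f: FIRST \ {ε} = { '*' } — overlaps FOLLOW(A) on { '*' }: CONFLICT

B: nullable alternative(s) B → ε; FOLLOW(B) = { 'f' }
  B → *: FIRST \ {ε} = { '*' } — disjoint from FOLLOW(B)
  B → ε: FIRST \ {ε} = { } — this is the only nullable alternative, skip
C has a nullable alternative but only one production, so nothing to check.

S has no nullable alternative, so no FIRST/FOLLOW check is needed there.

So the grammar has 1 FIRST/FOLLOW conflict (marked CONFLICT above).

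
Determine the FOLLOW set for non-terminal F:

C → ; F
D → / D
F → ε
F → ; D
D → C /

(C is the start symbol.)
In C → ; F: F is at the end, add FOLLOW(C)

The FOLLOW sets referred to above (computed the same way, to a fixed point):
  FOLLOW(C) = { $, '/' }

Taking the union: FOLLOW(F) = { $, '/' }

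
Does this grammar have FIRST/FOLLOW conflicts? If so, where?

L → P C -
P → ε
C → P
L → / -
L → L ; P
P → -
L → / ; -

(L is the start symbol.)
Nullable non-terminals: C, P.
C has a nullable alternative but only one production, so nothing to check.

P: nullable alternative(s) P → ε; FOLLOW(P) = { $, '-', ';' }
  P → ε: FIRST \ {ε} = { } — this is the only nullable alternative, skip
  P → -: FIRST \ {ε} = { '-' } — overlaps FOLLOW(P) on { '-' }: CONFLICT

L has no nullable alternative, so no FIRST/FOLLOW check is needed there.

So the grammar has 1 FIRST/FOLLOW conflict (marked CONFLICT above).

Answer: Yes. P → '-' with FOLLOW(P) on { '-' }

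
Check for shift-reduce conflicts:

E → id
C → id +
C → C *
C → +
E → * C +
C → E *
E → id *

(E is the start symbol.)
A shift-reduce conflict occurs when an LR(0) state has both:
  - a complete (reduce) item [A → α .] (dot at the end), and
  - a shift item [B → β . c γ] (dot before a terminal).

Augment with E' → E and build the canonical LR(0) collection (I0 = CLOSURE({[E' → . E]}), then GOTO on every symbol after a dot until no new states appear). It has 13 states:
  I0: { [E → . * C +], [E → . id *], [E → . id], [E' → . E] }  — shift
  I1: { [C → . +], [C → . C *], [C → . E *], [C → . id +], [E → * . C +], [E → . * C +], [E → . id *], [E → . id] }  — shift
  I2: { [E' → E .] }  — accept
  I3: { [E → id . *], [E → id .] }  — shift, reduce
  I4: { [E → id * .] }  — reduce
  I5: { [C → + .] }  — reduce
  I6: { [C → C . *], [E → * C . +] }  — shift
  I7: { [C → E . *] }  — shift
  I8: { [C → id . +], [E → id . *], [E → id .] }  — shift, reduce
  I9: { [C → id + .] }  — reduce
  I10: { [C → E * .] }  — reduce
  I11: { [C → C * .] }  — reduce
  I12: { [E → * C + .] }  — reduce

I3 contains reduce item [E → id .] and shift item [E → id . *] — shift-reduce conflict.
I8 contains reduce item [E → id .] and shift items [C → id . +], [E → id . *] — shift-reduce conflict.

Answer: Yes — I3: [E → id .] vs [E → id . *]; I8: [E → id .] vs [C → id . +]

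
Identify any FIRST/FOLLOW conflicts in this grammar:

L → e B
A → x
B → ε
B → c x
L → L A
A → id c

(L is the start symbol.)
A FIRST/FOLLOW conflict occurs when a non-terminal N has a nullable alternative N → β (β ⇒* ε) and another alternative N → α with FIRST(α) ∩ FOLLOW(N) ≠ ∅: on such a lookahead the parser cannot decide between expanding α and letting N vanish via β.

Nullable non-terminals: B.

B: nullable alternative(s) B → ε; FOLLOW(B) = { $, 'id', 'x' }
  B → ε: FIRST \ {ε} = { } — this is the only nullable alternative, skip
  B → c x: FIRST \ {ε} = { 'c' } — disjoint from FOLLOW(B)

A, L have no nullable alternative, so no FIRST/FOLLOW check is needed there.

No FIRST/FOLLOW conflicts found.

Answer: No FIRST/FOLLOW conflicts.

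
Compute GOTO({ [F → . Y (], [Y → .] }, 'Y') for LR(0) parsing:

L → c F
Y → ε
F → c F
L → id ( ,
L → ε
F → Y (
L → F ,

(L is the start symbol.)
{ [F → Y . (] }

GOTO(I, 'Y') = CLOSURE({ [A → αX.β] : [A → α.Xβ] ∈ I, X = 'Y' })

Items with dot before 'Y', with the dot advanced:
  [F → . Y (] → [F → Y . (]
Closure adds nothing (no advanced item has the dot before a non-terminal).

GOTO = { [F → Y . (] }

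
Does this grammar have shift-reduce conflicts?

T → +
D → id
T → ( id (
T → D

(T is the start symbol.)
No shift-reduce conflicts

A shift-reduce conflict occurs when an LR(0) state has both:
  - a complete (reduce) item [A → α .] (dot at the end), and
  - a shift item [B → β . c γ] (dot before a terminal).

Augment with T' → T and build the canonical LR(0) collection (I0 = CLOSURE({[T' → . T]}), then GOTO on every symbol after a dot until no new states appear). It has 8 states:
  I0: { [D → . id], [T → . ( id (], [T → . +], [T → . D], [T' → . T] }  — shift
  I1: { [T → ( . id (] }  — shift
  I2: { [T → + .] }  — reduce
  I3: { [T → D .] }  — reduce
  I4: { [T' → T .] }  — accept
  I5: { [D → id .] }  — reduce
  I6: { [T → ( id . (] }  — shift
  I7: { [T → ( id ( .] }  — reduce

No state contains both a complete item and a shift item.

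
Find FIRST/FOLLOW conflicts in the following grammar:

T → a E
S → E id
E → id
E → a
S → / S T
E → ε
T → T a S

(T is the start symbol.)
Yes. E → id with FOLLOW(E) on { 'id' }; E → a with FOLLOW(E) on { 'a' }

A FIRST/FOLLOW conflict occurs when a non-terminal N has a nullable alternative N → β (β ⇒* ε) and another alternative N → α with FIRST(α) ∩ FOLLOW(N) ≠ ∅: on such a lookahead the parser cannot decide between expanding α and letting N vanish via β.

Nullable non-terminals: E.

E: nullable alternative(s) E → ε; FOLLOW(E) = { $, 'a', 'id' }
  E → id: FIRST \ {ε} = { 'id' } — overlaps FOLLOW(E) on { 'id' }: CONFLICT
  E → a: FIRST \ {ε} = { 'a' } — overlaps FOLLOW(E) on { 'a' }: CONFLICT
  E → ε: FIRST \ {ε} = { } — this is the only nullable alternative, skip

S, T have no nullable alternative, so no FIRST/FOLLOW check is needed there.

So the grammar has 2 FIRST/FOLLOW conflicts (marked CONFLICT above).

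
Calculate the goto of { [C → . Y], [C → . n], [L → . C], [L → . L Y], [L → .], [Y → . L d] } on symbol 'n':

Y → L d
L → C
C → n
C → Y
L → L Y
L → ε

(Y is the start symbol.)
{ [C → n .] }

GOTO(I, 'n') = CLOSURE({ [A → αX.β] : [A → α.Xβ] ∈ I, X = 'n' })

Items with dot before 'n', with the dot advanced:
  [C → . n] → [C → n .]
Closure adds nothing (no advanced item has the dot before a non-terminal).

GOTO = { [C → n .] }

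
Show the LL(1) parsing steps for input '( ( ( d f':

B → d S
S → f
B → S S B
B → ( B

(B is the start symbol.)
LL(1) parsing maintains a stack (initially the start symbol over $) and the input. At each step: if the stack top is a terminal, match it against the current input token; if it is a non-terminal N, replace it with the RHS of M[N, lookahead] (the unique production whose predict set contains the lookahead).

Stack is shown with the top on the left.

Stack  Input        Action
--------------------------
B $    ( ( ( d f $  output B → ( B
( B $  ( ( ( d f $  match '('
B $    ( ( d f $    output B → ( B
( B $  ( ( d f $    match '('
B $    ( d f $      output B → ( B
( B $  ( d f $      match '('
B $    d f $        output B → d S
d S $  d f $        match 'd'
S $    f $          output S → f
f $    f $          match 'f'
$      $            accept

The string is accepted.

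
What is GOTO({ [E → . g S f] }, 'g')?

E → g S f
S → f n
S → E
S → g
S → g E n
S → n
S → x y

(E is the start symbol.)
{ [E → . g S f], [E → g . S f], [S → . E], [S → . f n], [S → . g E n], [S → . g], [S → . n], [S → . x y] }

GOTO(I, 'g') = CLOSURE({ [A → αX.β] : [A → α.Xβ] ∈ I, X = 'g' })

Items with dot before 'g', with the dot advanced:
  [E → . g S f] → [E → g . S f]
Closure of the advanced items:
  [E → g . S f] has the dot before S: add [S → . f n], [S → . E], [S → . g], [S → . g E n], [S → . n], [S → . x y]
  [S → . E] has the dot before E: add [E → . g S f]

GOTO = { [E → . g S f], [E → g . S f], [S → . E], [S → . f n], [S → . g E n], [S → . g], [S → . n], [S → . x y] }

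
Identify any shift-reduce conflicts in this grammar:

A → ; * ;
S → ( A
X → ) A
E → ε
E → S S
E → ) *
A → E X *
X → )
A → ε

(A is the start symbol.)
Yes — I0: [A → .] vs [A → . ; * ;]; I1: [A → .] vs [A → . ; * ;]; I8: [A → .] vs [A → . ; * ;]

Augment with A' → A and build the canonical LR(0) collection (I0 = CLOSURE({[A' → . A]}), then GOTO on every symbol after a dot until no new states appear). It has 16 states:
  I0: { [A → . ; * ;], [A → . E X *], [A → .], [A' → . A], [E → . ) *], [E → . S S], [E → .], [S → . ( A] }  — shift, 2 reduces
  I1: { [A → . ; * ;], [A → . E X *], [A → .], [E → . ) *], [E → . S S], [E → .], [S → ( . A], [S → . ( A] }  — shift, 2 reduces
  I2: { [E → ) . *] }  — shift
  I3: { [A → ; . * ;] }  — shift
  I4: { [A' → A .] }  — accept
  I5: { [A → E . X *], [X → . ) A], [X → . )] }  — shift
  I6: { [E → S . S], [S → . ( A] }  — shift
  I7: { [E → S S .] }  — reduce
  I8: { [A → . ; * ;], [A → . E X *], [A → .], [E → . ) *], [E → . S S], [E → .], [S → . ( A], [X → ) . A], [X → ) .] }  — shift, 3 reduces
  I9: { [A → E X . *] }  — shift
  I10: { [A → E X * .] }  — reduce
  I11: { [X → ) A .] }  — reduce
  I12: { [A → ; * . ;] }  — shift
  I13: { [A → ; * ; .] }  — reduce
  I14: { [E → ) * .] }  — reduce
  I15: { [S → ( A .] }  — reduce

I0 contains reduce items [A → .], [E → .] and shift items [A → . ; * ;], [E → . ) *], [S → . ( A] — shift-reduce conflict.
I1 contains reduce items [A → .], [E → .] and shift items [A → . ; * ;], [E → . ) *], [S → . ( A] — shift-reduce conflict.
I8 contains reduce items [A → .], [E → .], [X → ) .] and shift items [A → . ; * ;], [E → . ) *], [S → . ( A] — shift-reduce conflict.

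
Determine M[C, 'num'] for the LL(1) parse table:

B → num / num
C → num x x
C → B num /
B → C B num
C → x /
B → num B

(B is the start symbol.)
To find M[C, 'num'], we find productions for C where 'num' is in the predict set (PREDICT(N → α) = (FIRST(α) \ {ε}) ∪ (FOLLOW(N) if α ⇒* ε)).

Relevant sets:
  FIRST(B) = { 'num', 'x' }

C → num x x: PREDICT = { 'num' }
  'num' is in predict set, so this production goes in M[C, 'num']
C → B num /: PREDICT = { 'num', 'x' }
  'num' is in predict set, so this production goes in M[C, 'num']
C → x /: PREDICT = { 'x' }

M[C, 'num'] = C → num x x, C → B num /  (a multiply-defined cell — the grammar is not LL(1))

Answer: C → num x x, C → B num /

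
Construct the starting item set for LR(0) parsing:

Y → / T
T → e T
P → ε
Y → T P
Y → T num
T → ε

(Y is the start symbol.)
First, augment the grammar with Y' → Y
I₀ = CLOSURE({ [Y' → . Y] }):
  [Y' → . Y] has the dot before Y: add [Y → . / T], [Y → . T P], [Y → . T num]
  [Y → . T P] has the dot before T: add [T → . e T], [T → .]
No further items can be added.

I₀ = { [T → . e T], [T → .], [Y → . / T], [Y → . T P], [Y → . T num], [Y' → . Y] }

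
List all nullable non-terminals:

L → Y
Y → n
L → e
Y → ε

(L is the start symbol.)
{ 'L', 'Y' }

ε-productions: Y → ε
So Y is immediately nullable.
L → Y: every symbol on the right is nullable, so L is nullable too.
Every non-terminal is now nullable.
Nullable = { 'L', 'Y' }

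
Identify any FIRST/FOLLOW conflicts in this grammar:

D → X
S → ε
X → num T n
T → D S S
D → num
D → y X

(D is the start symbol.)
Nullable non-terminals: S.
S has a nullable alternative but only one production, so nothing to check.

D, T, X have no nullable alternative, so no FIRST/FOLLOW check is needed there.

No FIRST/FOLLOW conflicts found.

Answer: No FIRST/FOLLOW conflicts.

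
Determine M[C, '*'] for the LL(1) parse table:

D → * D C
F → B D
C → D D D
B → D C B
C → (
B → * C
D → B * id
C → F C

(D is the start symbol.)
To find M[C, '*'], we find productions for C where '*' is in the predict set (PREDICT(N → α) = (FIRST(α) \ {ε}) ∪ (FOLLOW(N) if α ⇒* ε)).

Relevant sets:
  FIRST(D) = { '*' }
  FIRST(F) = { '*' }

C → D D D: PREDICT = { '*' }
  '*' is in predict set, so this production goes in M[C, '*']
C → (: PREDICT = { '(' }
C → F C: PREDICT = { '*' }
  '*' is in predict set, so this production goes in M[C, '*']

M[C, '*'] = C → D D D, C → F C  (a multiply-defined cell — the grammar is not LL(1))

Answer: C → D D D, C → F C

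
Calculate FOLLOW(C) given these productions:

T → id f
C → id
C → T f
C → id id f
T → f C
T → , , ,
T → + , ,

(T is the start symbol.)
In T → f C: C is at the end, add FOLLOW(T)

The FOLLOW sets referred to above (computed the same way, to a fixed point):
  FOLLOW(T) = { $, 'f' }

Taking the union: FOLLOW(C) = { $, 'f' }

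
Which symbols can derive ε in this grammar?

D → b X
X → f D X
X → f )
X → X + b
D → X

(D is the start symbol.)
None

A non-terminal is nullable if it can derive ε (the empty string): either it has an ε-production, or it has a production whose right-hand side consists entirely of nullable non-terminals.

There are no ε-productions, so no non-terminal can derive ε.
No non-terminals are nullable.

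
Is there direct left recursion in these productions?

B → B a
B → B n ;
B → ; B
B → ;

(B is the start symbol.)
Yes, B is left-recursive

Direct left recursion occurs when N → N α for some non-terminal N (the right-hand side begins with the left-hand side itself).

B → B a: LEFT RECURSIVE (starts with B)
B → B n ;: LEFT RECURSIVE (starts with B)
B → ; B: starts with ';'
B → ;: starts with ';'

The grammar has direct left recursion on: B.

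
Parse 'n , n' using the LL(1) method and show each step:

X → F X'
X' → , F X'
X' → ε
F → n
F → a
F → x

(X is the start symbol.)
LL(1) parsing maintains a stack (initially the start symbol over $) and the input. At each step: if the stack top is a terminal, match it against the current input token; if it is a non-terminal N, replace it with the RHS of M[N, lookahead] (the unique production whose predict set contains the lookahead).

Stack is shown with the top on the left.

Stack     Input    Action
-------------------------
X $       n , n $  output X → F X'
F X' $    n , n $  output F → n
n X' $    n , n $  match 'n'
X' $      , n $    output X' → , F X'
, F X' $  , n $    match ','
F X' $    n $      output F → n
n X' $    n $      match 'n'
X' $      $        output X' → ε
$         $        accept

The string is accepted.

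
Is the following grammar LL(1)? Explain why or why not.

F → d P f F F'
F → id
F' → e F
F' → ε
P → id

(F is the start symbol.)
A grammar is LL(1) if for each non-terminal N with multiple productions, the predict sets of those productions are pairwise disjoint, where PREDICT(N → α) = (FIRST(α) \ {ε}) ∪ (FOLLOW(N) if α ⇒* ε).

Relevant sets:
  FOLLOW(F') = { $, 'e' }

For F:
  PREDICT(F → d P f F F') = { 'd' }
  PREDICT(F → id) = { 'id' }
For F':
  PREDICT(F' → e F) = { 'e' }
  PREDICT(F' → ε) = { $, 'e' }
P has a single production, so nothing to check there.

Conflict found: Predict set conflict for F': { 'e' }
The grammar is NOT LL(1).

Answer: No. Predict set conflict for F': { 'e' }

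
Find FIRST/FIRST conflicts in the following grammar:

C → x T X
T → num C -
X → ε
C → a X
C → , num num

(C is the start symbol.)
No FIRST/FIRST conflicts.

A FIRST/FIRST conflict occurs when two productions N → α and N → β for the same non-terminal have FIRST(α) ∩ FIRST(β) ≠ ∅ (with ε ∈ FIRST of a nullable right-hand side, so two nullable alternatives also conflict).

Productions for C:
  C → x T X: FIRST = { 'x' }
  C → a X: FIRST = { 'a' }
  C → , num num: FIRST = { ',' }
T, X have only one production, so no FIRST/FIRST conflict is possible there.

All alternatives of each non-terminal have pairwise disjoint FIRST sets.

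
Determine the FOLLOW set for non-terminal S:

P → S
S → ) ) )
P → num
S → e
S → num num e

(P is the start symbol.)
{ $ }

To compute FOLLOW(S), find every occurrence of S on a right-hand side N → α S β: add FIRST(β) \ {ε}, and if β is empty or nullable also add FOLLOW(N). Iterate to a fixed point.

In P → S: S is at the end, add FOLLOW(P)

The FOLLOW sets referred to above (computed the same way, to a fixed point):
  FOLLOW(P) = { $ }

Taking the union: FOLLOW(S) = { $ }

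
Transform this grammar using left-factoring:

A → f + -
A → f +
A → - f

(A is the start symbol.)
A → f + A'
A' → -
A' → ε
A → - f

Left-factoring transforms A → αβ₁ | αβ₂ into A → αA' and A' → β₁ | β₂
(α is the longest common prefix among the alternatives). Repeat until
no nonterminal has two alternatives with a common prefix.

Round 1: A has alternatives sharing prefix 'f +'. Introduce A': A → f + A'
  Add: A' → -
  Add: A' → ε

No remaining common prefixes — done.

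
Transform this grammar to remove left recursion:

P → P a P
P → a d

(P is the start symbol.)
P → a d P'
P' → a P P'
P' → ε

P is directly left-recursive. The standard transformation for
  A → A α₁ | ... | A α_m | β₁ | ... | β_n
is
  A  → β₁ A' | ... | β_n A'
  A' → α₁ A' | ... | α_m A' | ε

P → a d becomes P → a d P'
P → P a P becomes P' → a P P'
Add P' → ε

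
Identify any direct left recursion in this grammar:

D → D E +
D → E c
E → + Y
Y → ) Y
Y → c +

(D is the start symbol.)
Yes, D is left-recursive

Direct left recursion occurs when N → N α for some non-terminal N (the right-hand side begins with the left-hand side itself).

D → D E +: LEFT RECURSIVE (starts with D)
D → E c: starts with E
E → + Y: starts with '+'
Y → ) Y: starts with ')'
Y → c +: starts with c

The grammar has direct left recursion on: D.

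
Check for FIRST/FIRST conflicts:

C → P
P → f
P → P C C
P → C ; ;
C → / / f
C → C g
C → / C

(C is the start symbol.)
A FIRST/FIRST conflict occurs when two productions N → α and N → β for the same non-terminal have FIRST(α) ∩ FIRST(β) ≠ ∅ (with ε ∈ FIRST of a nullable right-hand side, so two nullable alternatives also conflict).

FIRST sets of the non-terminals at (or reachable through a nullable prefix from) the front of some alternative:
  FIRST(P) = { '/', 'f' }
  FIRST(C) = { '/', 'f' }

Productions for C:
  C → P: FIRST = { '/', 'f' }
  C → / / f: FIRST = { '/' }
  C → C g: FIRST = { '/', 'f' }
  C → / C: FIRST = { '/' }
Productions for P:
  P → f: FIRST = { 'f' }
  P → P C C: FIRST = { '/', 'f' }
  P → C ; ;: FIRST = { '/', 'f' }

Conflict for C: C → P and C → / / f
  Overlap: { '/' }
Conflict for C: C → P and C → C g
  Overlap: { '/', 'f' }
Conflict for C: C → P and C → / C
  Overlap: { '/' }
Conflict for C: C → / / f and C → C g
  Overlap: { '/' }
Conflict for C: C → / / f and C → / C
  Overlap: { '/' }
Conflict for C: C → C g and C → / C
  Overlap: { '/' }
Conflict for P: P → f and P → P C C
  Overlap: { 'f' }
Conflict for P: P → f and P → C ; ;
  Overlap: { 'f' }
Conflict for P: P → P C C and P → C ; ;
  Overlap: { '/', 'f' }

Answer: Yes. C → P / C → '/' '/' f on { '/' }; C → P / C → C g on { '/', 'f' }; C → P / C → '/' C on { '/' }; C → '/' '/' f / C → C g on { '/' }; C → '/' '/' f / C → '/' C on { '/' }; C → C g / C → '/' C on { '/' }; P → f / P → P C C on { 'f' }; P → f / P → C ';' ';' on { 'f' }; P → P C C / P → C ';' ';' on { '/', 'f' }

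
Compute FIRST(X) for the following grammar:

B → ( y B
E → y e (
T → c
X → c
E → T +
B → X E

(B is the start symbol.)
From X → c:
  - c is a terminal: add 'c' and stop

Collecting: FIRST(X) = { 'c' }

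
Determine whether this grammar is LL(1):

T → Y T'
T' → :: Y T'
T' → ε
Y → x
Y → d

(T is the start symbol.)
Yes, the grammar is LL(1).

A grammar is LL(1) if for each non-terminal N with multiple productions, the predict sets of those productions are pairwise disjoint, where PREDICT(N → α) = (FIRST(α) \ {ε}) ∪ (FOLLOW(N) if α ⇒* ε).

Relevant sets:
  FOLLOW(T') = { $ }

For T':
  PREDICT(T' → :: Y T') = { '::' }
  PREDICT(T' → ε) = { $ }
For Y:
  PREDICT(Y → x) = { 'x' }
  PREDICT(Y → d) = { 'd' }
T has a single production, so nothing to check there.

All predict sets are disjoint. The grammar IS LL(1).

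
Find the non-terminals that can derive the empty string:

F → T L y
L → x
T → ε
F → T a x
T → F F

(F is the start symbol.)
A non-terminal is nullable if it can derive ε (the empty string): either it has an ε-production, or it has a production whose right-hand side consists entirely of nullable non-terminals.

ε-productions: T → ε
So T is immediately nullable.
No further non-terminal can be added: every production for the remaining non-terminals contains a terminal or a non-nullable non-terminal.
Nullable = { 'T' }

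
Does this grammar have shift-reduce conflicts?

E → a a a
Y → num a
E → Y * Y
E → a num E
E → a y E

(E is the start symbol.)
A shift-reduce conflict occurs when an LR(0) state has both:
  - a complete (reduce) item [A → α .] (dot at the end), and
  - a shift item [B → β . c γ] (dot before a terminal).

Augment with E' → E and build the canonical LR(0) collection (I0 = CLOSURE({[E' → . E]}), then GOTO on every symbol after a dot until no new states appear). It has 14 states:
  I0: { [E → . Y * Y], [E → . a a a], [E → . a num E], [E → . a y E], [E' → . E], [Y → . num a] }  — shift
  I1: { [E' → E .] }  — accept
  I2: { [E → Y . * Y] }  — shift
  I3: { [E → a . a a], [E → a . num E], [E → a . y E] }  — shift
  I4: { [Y → num . a] }  — shift
  I5: { [Y → num a .] }  — reduce
  I6: { [E → a a . a] }  — shift
  I7: { [E → . Y * Y], [E → . a a a], [E → . a num E], [E → . a y E], [E → a num . E], [Y → . num a] }  — shift
  I8: { [E → . Y * Y], [E → . a a a], [E → . a num E], [E → . a y E], [E → a y . E], [Y → . num a] }  — shift
  I9: { [E → a y E .] }  — reduce
  I10: { [E → a num E .] }  — reduce
  I11: { [E → a a a .] }  — reduce
  I12: { [E → Y * . Y], [Y → . num a] }  — shift
  I13: { [E → Y * Y .] }  — reduce

No state contains both a complete item and a shift item.

Answer: No shift-reduce conflicts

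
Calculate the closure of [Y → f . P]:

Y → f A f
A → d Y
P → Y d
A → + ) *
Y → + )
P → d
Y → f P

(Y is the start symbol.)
To compute CLOSURE, for each item [A → α.Bβ] where B is a non-terminal, add [B → .γ] for all productions B → γ; repeat for the newly added items until nothing changes.

Start with: [Y → f . P]
  [Y → f . P] has the dot before P: add [P → . Y d], [P → . d]
  [P → . Y d] has the dot before Y: add [Y → . f A f], [Y → . + )], [Y → . f P]
No further items can be added.

CLOSURE = { [P → . Y d], [P → . d], [Y → . + )], [Y → . f A f], [Y → . f P], [Y → f . P] }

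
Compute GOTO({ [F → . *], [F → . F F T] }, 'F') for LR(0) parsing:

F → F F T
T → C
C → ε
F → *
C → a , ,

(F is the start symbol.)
GOTO(I, 'F') = CLOSURE({ [A → αX.β] : [A → α.Xβ] ∈ I, X = 'F' })

Items with dot before 'F', with the dot advanced:
  [F → . F F T] → [F → F . F T]
Closure of the advanced items:
  [F → F . F T] has the dot before F: add [F → . F F T], [F → . *]

GOTO = { [F → . *], [F → . F F T], [F → F . F T] }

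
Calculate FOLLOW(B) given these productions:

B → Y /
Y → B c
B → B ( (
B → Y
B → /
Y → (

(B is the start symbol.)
To compute FOLLOW(B), find every occurrence of B on a right-hand side N → α B β: add FIRST(β) \ {ε}, and if β is empty or nullable also add FOLLOW(N). Iterate to a fixed point.

B is the start symbol, so $ ∈ FOLLOW(B).
In Y → B c: B is followed by c, add FIRST(c) \ {ε} = { 'c' }
In B → B ( (: B is followed by '(' '(', add FIRST('(' '(') \ {ε} = { '(' }

Taking the union: FOLLOW(B) = { $, '(', 'c' }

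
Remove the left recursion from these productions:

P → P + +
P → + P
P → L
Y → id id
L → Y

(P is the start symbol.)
P → + P P'
P → L P'
P' → + + P'
P' → ε
Y → id id
L → Y

P is directly left-recursive. The standard transformation for
  A → A α₁ | ... | A α_m | β₁ | ... | β_n
is
  A  → β₁ A' | ... | β_n A'
  A' → α₁ A' | ... | α_m A' | ε

P → + P becomes P → + P P'
P → L becomes P → L P'
P → P + + becomes P' → + + P'
Add P' → ε

Productions for other non-terminals are unchanged:
  Y → id id
  L → Y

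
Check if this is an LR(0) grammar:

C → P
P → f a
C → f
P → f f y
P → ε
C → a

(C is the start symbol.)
A grammar is LR(0) if no state in the canonical LR(0) collection has:
  - both a shift item (dot before a terminal) and a complete item (shift-reduce conflict), or
  - two or more complete items (reduce-reduce conflict; the accept item [C' → C .] counts as a complete item here).

Augment with C' → C and build the canonical LR(0) collection (I0 = CLOSURE({[C' → . C]}), then GOTO on every symbol after a dot until no new states appear). It has 8 states:
  I0: { [C → . P], [C → . a], [C → . f], [C' → . C], [P → . f a], [P → . f f y], [P → .] }  — shift, reduce
  I1: { [C' → C .] }  — accept
  I2: { [C → P .] }  — reduce
  I3: { [C → a .] }  — reduce
  I4: { [C → f .], [P → f . a], [P → f . f y] }  — shift, reduce
  I5: { [P → f a .] }  — reduce
  I6: { [P → f f . y] }  — shift
  I7: { [P → f f y .] }  — reduce

Conflict in state I0:
  Shift-reduce conflict between [P → .] and [C → . a]
So the grammar is NOT LR(0).

Answer: No. Shift-reduce conflict between [P → .] and [C → . a]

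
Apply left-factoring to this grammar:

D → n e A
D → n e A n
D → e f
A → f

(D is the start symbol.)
D → n e A D'
D' → ε
D' → n
D → e f
A → f

Left-factoring transforms A → αβ₁ | αβ₂ into A → αA' and A' → β₁ | β₂
(α is the longest common prefix among the alternatives). Repeat until
no nonterminal has two alternatives with a common prefix.

Round 1: D has alternatives sharing prefix 'n e A'. Introduce D': D → n e A D'
  Add: D' → ε
  Add: D' → n

No remaining common prefixes — done.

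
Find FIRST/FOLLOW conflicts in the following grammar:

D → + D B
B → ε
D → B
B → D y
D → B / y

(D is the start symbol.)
Yes. D → '+' D B with FOLLOW(D) on { '+' }; D → B '/' y with FOLLOW(D) on { '+', '/', 'y' }; B → D y with FOLLOW(B) on { '+', '/', 'y' }

A FIRST/FOLLOW conflict occurs when a non-terminal N has a nullable alternative N → β (β ⇒* ε) and another alternative N → α with FIRST(α) ∩ FOLLOW(N) ≠ ∅: on such a lookahead the parser cannot decide between expanding α and letting N vanish via β.

Nullable non-terminals: B, D.
FIRST sets used below: FIRST(D) = { '+', '/', 'y', ε }, FIRST(B) = { '+', '/', 'y', ε }

B: nullable alternative(s) B → ε; FOLLOW(B) = { $, '+', '/', 'y' }
  B → ε: FIRST \ {ε} = { } — this is the only nullable alternative, skip
  B → D y: FIRST \ {ε} = { '+', '/', 'y' } — overlaps FOLLOW(B) on { '+', '/', 'y' }: CONFLICT

D: nullable alternative(s) D → B; FOLLOW(D) = { $, '+', '/', 'y' }
  D → + D B: FIRST \ {ε} = { '+' } — overlaps FOLLOW(D) on { '+' }: CONFLICT
  D → B: FIRST \ {ε} = { '+', '/', 'y' } — this is the only nullable alternative, skip
  D → B / y: FIRST \ {ε} = { '+', '/', 'y' } — overlaps FOLLOW(D) on { '+', '/', 'y' }: CONFLICT

So the grammar has 3 FIRST/FOLLOW conflicts (marked CONFLICT above).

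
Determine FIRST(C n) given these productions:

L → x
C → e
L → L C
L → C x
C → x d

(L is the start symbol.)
{ 'e', 'x' }

FIRST sets of the non-terminals involved (from the grammar, by fixed-point iteration):
  FIRST(C) = { 'e', 'x' }

To compute FIRST(C n), process the symbols left to right:
Symbol C is a non-terminal. Add FIRST(C) \ {ε} = { 'e', 'x' }
C is not nullable (ε ∉ FIRST(C)), so stop here.
FIRST(C n) = { 'e', 'x' }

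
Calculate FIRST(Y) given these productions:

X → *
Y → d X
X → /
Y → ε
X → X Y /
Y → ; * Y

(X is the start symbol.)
From Y → d X:
  - d is a terminal: add 'd' and stop
From Y → ε:
  - ε-production, so ε ∈ FIRST(Y)
From Y → ; * Y:
  - ';' is a terminal: add ';' and stop

Collecting: FIRST(Y) = { ';', 'd', ε }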